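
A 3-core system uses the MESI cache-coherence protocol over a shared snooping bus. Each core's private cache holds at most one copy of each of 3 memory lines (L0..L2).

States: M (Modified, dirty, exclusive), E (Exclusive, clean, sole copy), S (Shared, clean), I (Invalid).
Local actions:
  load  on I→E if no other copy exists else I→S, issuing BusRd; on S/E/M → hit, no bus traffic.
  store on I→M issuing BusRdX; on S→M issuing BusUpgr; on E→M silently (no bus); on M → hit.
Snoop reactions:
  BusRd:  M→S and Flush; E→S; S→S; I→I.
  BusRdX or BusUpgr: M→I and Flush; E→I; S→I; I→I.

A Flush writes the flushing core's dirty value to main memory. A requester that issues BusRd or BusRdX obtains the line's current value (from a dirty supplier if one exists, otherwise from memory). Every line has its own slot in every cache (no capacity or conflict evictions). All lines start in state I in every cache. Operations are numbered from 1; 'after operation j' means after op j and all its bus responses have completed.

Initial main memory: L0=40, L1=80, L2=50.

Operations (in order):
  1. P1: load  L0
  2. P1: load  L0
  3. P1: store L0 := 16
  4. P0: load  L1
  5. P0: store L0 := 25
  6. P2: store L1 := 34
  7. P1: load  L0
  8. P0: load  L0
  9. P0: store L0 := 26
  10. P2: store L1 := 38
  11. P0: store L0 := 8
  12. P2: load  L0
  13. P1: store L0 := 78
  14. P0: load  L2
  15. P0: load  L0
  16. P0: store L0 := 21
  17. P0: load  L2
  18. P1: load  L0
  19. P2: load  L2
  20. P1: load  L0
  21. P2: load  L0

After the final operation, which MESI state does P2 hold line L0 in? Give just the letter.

state = S

1. P1: load  L0  bus=[BusRd]  L0: P0=I P1=E P2=I  mem[L0]=40
2. P1: load  L0  bus=[-]  L0: P0=I P1=E P2=I  mem[L0]=40
3. P1: store L0 := 16  bus=[-]  L0: P0=I P1=M P2=I  mem[L0]=40
4. P0: load  L1  bus=[BusRd]  L1: P0=E P1=I P2=I  mem[L1]=80
5. P0: store L0 := 25  bus=[BusRdX,Flush]  L0: P0=M P1=I P2=I  mem[L0]=16
6. P2: store L1 := 34  bus=[BusRdX]  L1: P0=I P1=I P2=M  mem[L1]=80
7. P1: load  L0  bus=[BusRd,Flush]  L0: P0=S P1=S P2=I  mem[L0]=25
8. P0: load  L0  bus=[-]  L0: P0=S P1=S P2=I  mem[L0]=25
9. P0: store L0 := 26  bus=[BusUpgr]  L0: P0=M P1=I P2=I  mem[L0]=25
10. P2: store L1 := 38  bus=[-]  L1: P0=I P1=I P2=M  mem[L1]=80
11. P0: store L0 := 8  bus=[-]  L0: P0=M P1=I P2=I  mem[L0]=25
12. P2: load  L0  bus=[BusRd,Flush]  L0: P0=S P1=I P2=S  mem[L0]=8
13. P1: store L0 := 78  bus=[BusRdX]  L0: P0=I P1=M P2=I  mem[L0]=8
14. P0: load  L2  bus=[BusRd]  L2: P0=E P1=I P2=I  mem[L2]=50
15. P0: load  L0  bus=[BusRd,Flush]  L0: P0=S P1=S P2=I  mem[L0]=78
16. P0: store L0 := 21  bus=[BusUpgr]  L0: P0=M P1=I P2=I  mem[L0]=78
17. P0: load  L2  bus=[-]  L2: P0=E P1=I P2=I  mem[L2]=50
18. P1: load  L0  bus=[BusRd,Flush]  L0: P0=S P1=S P2=I  mem[L0]=21
19. P2: load  L2  bus=[BusRd]  L2: P0=S P1=I P2=S  mem[L2]=50
20. P1: load  L0  bus=[-]  L0: P0=S P1=S P2=I  mem[L0]=21
21. P2: load  L0  bus=[BusRd]  L0: P0=S P1=S P2=S  mem[L0]=21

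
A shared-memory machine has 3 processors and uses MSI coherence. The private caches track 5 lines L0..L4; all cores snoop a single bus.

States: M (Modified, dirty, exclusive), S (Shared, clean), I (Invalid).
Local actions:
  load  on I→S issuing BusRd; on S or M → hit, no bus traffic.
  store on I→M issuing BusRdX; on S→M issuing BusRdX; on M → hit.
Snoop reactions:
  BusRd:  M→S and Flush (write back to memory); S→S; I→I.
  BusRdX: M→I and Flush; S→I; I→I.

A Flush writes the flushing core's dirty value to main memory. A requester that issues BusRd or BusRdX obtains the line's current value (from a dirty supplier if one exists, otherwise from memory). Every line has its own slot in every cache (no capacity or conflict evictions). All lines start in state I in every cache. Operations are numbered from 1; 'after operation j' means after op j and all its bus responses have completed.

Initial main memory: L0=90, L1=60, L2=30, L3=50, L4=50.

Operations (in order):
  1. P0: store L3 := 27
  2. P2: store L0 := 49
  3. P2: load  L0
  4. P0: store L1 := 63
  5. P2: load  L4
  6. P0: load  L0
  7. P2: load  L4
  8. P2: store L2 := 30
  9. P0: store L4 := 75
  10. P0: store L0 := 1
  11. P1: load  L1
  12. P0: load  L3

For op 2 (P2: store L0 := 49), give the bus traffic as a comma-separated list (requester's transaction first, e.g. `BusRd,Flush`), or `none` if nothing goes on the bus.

bus = BusRdX

step 1: P0: store L3 := 27  ⟶  MII  (L3)  txn=BusRdX  M[L3]=50
step 2: P2: store L0 := 49  ⟶  IIM  (L0)  txn=BusRdX  M[L0]=90
step 3: P2: load  L0  ⟶  IIM  (L0)  txn=∅  M[L0]=90
step 4: P0: store L1 := 63  ⟶  MII  (L1)  txn=BusRdX  M[L1]=60
step 5: P2: load  L4  ⟶  IIS  (L4)  txn=BusRd  M[L4]=50
step 6: P0: load  L0  ⟶  SIS  (L0)  txn=BusRd+Flush  M[L0]=49
step 7: P2: load  L4  ⟶  IIS  (L4)  txn=∅  M[L4]=50
step 8: P2: store L2 := 30  ⟶  IIM  (L2)  txn=BusRdX  M[L2]=30
step 9: P0: store L4 := 75  ⟶  MII  (L4)  txn=BusRdX  M[L4]=50
step 10: P0: store L0 := 1  ⟶  MII  (L0)  txn=BusRdX  M[L0]=49
step 11: P1: load  L1  ⟶  SSI  (L1)  txn=BusRd+Flush  M[L1]=63
step 12: P0: load  L3  ⟶  MII  (L3)  txn=∅  M[L3]=50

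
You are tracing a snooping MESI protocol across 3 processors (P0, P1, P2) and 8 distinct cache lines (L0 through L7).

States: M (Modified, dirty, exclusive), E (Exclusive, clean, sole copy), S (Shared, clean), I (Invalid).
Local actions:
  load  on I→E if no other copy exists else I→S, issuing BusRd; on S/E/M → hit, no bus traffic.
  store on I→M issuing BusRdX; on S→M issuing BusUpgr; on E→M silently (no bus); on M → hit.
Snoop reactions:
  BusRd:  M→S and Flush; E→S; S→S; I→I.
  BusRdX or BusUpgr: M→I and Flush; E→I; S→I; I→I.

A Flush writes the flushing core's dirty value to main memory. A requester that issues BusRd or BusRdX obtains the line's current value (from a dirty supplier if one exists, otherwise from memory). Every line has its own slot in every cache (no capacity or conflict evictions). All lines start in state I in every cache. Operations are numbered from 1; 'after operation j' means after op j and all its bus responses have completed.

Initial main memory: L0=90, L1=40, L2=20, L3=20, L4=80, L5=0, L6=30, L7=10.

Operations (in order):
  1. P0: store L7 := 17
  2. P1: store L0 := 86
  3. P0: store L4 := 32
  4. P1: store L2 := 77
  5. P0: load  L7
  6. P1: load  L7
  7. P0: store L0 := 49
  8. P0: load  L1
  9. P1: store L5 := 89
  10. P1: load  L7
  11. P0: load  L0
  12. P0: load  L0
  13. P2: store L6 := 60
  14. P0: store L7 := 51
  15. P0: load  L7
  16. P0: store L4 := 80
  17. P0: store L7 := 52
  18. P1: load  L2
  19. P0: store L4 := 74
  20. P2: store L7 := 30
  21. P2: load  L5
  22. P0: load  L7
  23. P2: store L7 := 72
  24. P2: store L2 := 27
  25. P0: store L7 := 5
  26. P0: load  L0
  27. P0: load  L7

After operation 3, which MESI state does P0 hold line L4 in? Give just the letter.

state = M

[1] P0: store L7 := 17 | P0:M(17), P1:I, P2:I | bus: BusRdX
[2] P1: store L0 := 86 | P0:I, P1:M(86), P2:I | bus: BusRdX
[3] P0: store L4 := 32 | P0:M(32), P1:I, P2:I | bus: BusRdX
[4] P1: store L2 := 77 | P0:I, P1:M(77), P2:I | bus: BusRdX
[5] P0: load  L7 | P0:M(17), P1:I, P2:I | bus: none
[6] P1: load  L7 | P0:S(17), P1:S(17), P2:I | bus: BusRd,Flush
[7] P0: store L0 := 49 | P0:M(49), P1:I, P2:I | bus: BusRdX,Flush
[8] P0: load  L1 | P0:E(40), P1:I, P2:I | bus: BusRd
[9] P1: store L5 := 89 | P0:I, P1:M(89), P2:I | bus: BusRdX
[10] P1: load  L7 | P0:S(17), P1:S(17), P2:I | bus: none
[11] P0: load  L0 | P0:M(49), P1:I, P2:I | bus: none
[12] P0: load  L0 | P0:M(49), P1:I, P2:I | bus: none
[13] P2: store L6 := 60 | P0:I, P1:I, P2:M(60) | bus: BusRdX
[14] P0: store L7 := 51 | P0:M(51), P1:I, P2:I | bus: BusUpgr
[15] P0: load  L7 | P0:M(51), P1:I, P2:I | bus: none
[16] P0: store L4 := 80 | P0:M(80), P1:I, P2:I | bus: none
[17] P0: store L7 := 52 | P0:M(52), P1:I, P2:I | bus: none
[18] P1: load  L2 | P0:I, P1:M(77), P2:I | bus: none
[19] P0: store L4 := 74 | P0:M(74), P1:I, P2:I | bus: none
[20] P2: store L7 := 30 | P0:I, P1:I, P2:M(30) | bus: BusRdX,Flush
[21] P2: load  L5 | P0:I, P1:S(89), P2:S(89) | bus: BusRd,Flush
[22] P0: load  L7 | P0:S(30), P1:I, P2:S(30) | bus: BusRd,Flush
[23] P2: store L7 := 72 | P0:I, P1:I, P2:M(72) | bus: BusUpgr
[24] P2: store L2 := 27 | P0:I, P1:I, P2:M(27) | bus: BusRdX,Flush
[25] P0: store L7 := 5 | P0:M(5), P1:I, P2:I | bus: BusRdX,Flush
[26] P0: load  L0 | P0:M(49), P1:I, P2:I | bus: none
[27] P0: load  L7 | P0:M(5), P1:I, P2:I | bus: none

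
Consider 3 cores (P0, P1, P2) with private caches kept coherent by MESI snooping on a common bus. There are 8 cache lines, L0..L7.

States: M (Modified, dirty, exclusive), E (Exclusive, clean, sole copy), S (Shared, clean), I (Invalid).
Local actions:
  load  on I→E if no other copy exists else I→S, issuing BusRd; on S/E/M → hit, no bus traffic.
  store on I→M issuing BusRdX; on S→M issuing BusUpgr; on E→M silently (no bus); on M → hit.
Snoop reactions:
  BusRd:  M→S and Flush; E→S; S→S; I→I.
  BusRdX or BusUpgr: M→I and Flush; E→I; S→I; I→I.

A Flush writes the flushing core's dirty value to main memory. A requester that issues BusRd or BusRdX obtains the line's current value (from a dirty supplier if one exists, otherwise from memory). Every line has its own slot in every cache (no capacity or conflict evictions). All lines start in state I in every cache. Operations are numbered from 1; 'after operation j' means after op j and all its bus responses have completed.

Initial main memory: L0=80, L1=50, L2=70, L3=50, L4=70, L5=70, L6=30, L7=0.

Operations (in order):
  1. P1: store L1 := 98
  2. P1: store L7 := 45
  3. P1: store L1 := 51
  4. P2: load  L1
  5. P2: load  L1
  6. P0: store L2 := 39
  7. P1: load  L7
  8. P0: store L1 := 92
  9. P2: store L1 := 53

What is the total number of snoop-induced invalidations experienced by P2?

invalidations = 1

[1] P1: store L1 := 98 | P0:I, P1:M(98), P2:I | bus: BusRdX
[2] P1: store L7 := 45 | P0:I, P1:M(45), P2:I | bus: BusRdX
[3] P1: store L1 := 51 | P0:I, P1:M(51), P2:I | bus: none
[4] P2: load  L1 | P0:I, P1:S(51), P2:S(51) | bus: BusRd,Flush
[5] P2: load  L1 | P0:I, P1:S(51), P2:S(51) | bus: none
[6] P0: store L2 := 39 | P0:M(39), P1:I, P2:I | bus: BusRdX
[7] P1: load  L7 | P0:I, P1:M(45), P2:I | bus: none
[8] P0: store L1 := 92 | P0:M(92), P1:I, P2:I | bus: BusRdX
[9] P2: store L1 := 53 | P0:I, P1:I, P2:M(53) | bus: BusRdX,Flush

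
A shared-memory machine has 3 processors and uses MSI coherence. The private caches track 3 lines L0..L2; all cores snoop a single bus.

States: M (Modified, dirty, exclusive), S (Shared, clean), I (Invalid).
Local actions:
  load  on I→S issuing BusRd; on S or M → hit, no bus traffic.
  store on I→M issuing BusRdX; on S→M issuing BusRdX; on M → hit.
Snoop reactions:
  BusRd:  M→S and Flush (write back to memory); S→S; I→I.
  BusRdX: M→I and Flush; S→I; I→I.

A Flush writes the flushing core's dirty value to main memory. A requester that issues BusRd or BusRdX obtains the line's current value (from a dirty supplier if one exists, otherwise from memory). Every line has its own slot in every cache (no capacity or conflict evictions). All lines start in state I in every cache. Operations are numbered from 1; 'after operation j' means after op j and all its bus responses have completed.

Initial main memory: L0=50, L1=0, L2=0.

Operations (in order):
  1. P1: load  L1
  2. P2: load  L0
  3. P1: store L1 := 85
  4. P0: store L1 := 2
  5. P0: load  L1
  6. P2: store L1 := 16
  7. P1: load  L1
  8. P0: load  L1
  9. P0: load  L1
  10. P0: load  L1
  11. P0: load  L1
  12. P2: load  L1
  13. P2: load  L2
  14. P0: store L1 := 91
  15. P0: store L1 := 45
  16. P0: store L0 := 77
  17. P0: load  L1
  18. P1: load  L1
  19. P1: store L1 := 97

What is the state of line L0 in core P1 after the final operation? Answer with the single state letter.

state = I

[1] P1: load  L1 | P0:I, P1:S(0), P2:I | bus: BusRd
[2] P2: load  L0 | P0:I, P1:I, P2:S(50) | bus: BusRd
[3] P1: store L1 := 85 | P0:I, P1:M(85), P2:I | bus: BusRdX
[4] P0: store L1 := 2 | P0:M(2), P1:I, P2:I | bus: BusRdX,Flush
[5] P0: load  L1 | P0:M(2), P1:I, P2:I | bus: none
[6] P2: store L1 := 16 | P0:I, P1:I, P2:M(16) | bus: BusRdX,Flush
[7] P1: load  L1 | P0:I, P1:S(16), P2:S(16) | bus: BusRd,Flush
[8] P0: load  L1 | P0:S(16), P1:S(16), P2:S(16) | bus: BusRd
[9] P0: load  L1 | P0:S(16), P1:S(16), P2:S(16) | bus: none
[10] P0: load  L1 | P0:S(16), P1:S(16), P2:S(16) | bus: none
[11] P0: load  L1 | P0:S(16), P1:S(16), P2:S(16) | bus: none
[12] P2: load  L1 | P0:S(16), P1:S(16), P2:S(16) | bus: none
[13] P2: load  L2 | P0:I, P1:I, P2:S(0) | bus: BusRd
[14] P0: store L1 := 91 | P0:M(91), P1:I, P2:I | bus: BusRdX
[15] P0: store L1 := 45 | P0:M(45), P1:I, P2:I | bus: none
[16] P0: store L0 := 77 | P0:M(77), P1:I, P2:I | bus: BusRdX
[17] P0: load  L1 | P0:M(45), P1:I, P2:I | bus: none
[18] P1: load  L1 | P0:S(45), P1:S(45), P2:I | bus: BusRd,Flush
[19] P1: store L1 := 97 | P0:I, P1:M(97), P2:I | bus: BusRdX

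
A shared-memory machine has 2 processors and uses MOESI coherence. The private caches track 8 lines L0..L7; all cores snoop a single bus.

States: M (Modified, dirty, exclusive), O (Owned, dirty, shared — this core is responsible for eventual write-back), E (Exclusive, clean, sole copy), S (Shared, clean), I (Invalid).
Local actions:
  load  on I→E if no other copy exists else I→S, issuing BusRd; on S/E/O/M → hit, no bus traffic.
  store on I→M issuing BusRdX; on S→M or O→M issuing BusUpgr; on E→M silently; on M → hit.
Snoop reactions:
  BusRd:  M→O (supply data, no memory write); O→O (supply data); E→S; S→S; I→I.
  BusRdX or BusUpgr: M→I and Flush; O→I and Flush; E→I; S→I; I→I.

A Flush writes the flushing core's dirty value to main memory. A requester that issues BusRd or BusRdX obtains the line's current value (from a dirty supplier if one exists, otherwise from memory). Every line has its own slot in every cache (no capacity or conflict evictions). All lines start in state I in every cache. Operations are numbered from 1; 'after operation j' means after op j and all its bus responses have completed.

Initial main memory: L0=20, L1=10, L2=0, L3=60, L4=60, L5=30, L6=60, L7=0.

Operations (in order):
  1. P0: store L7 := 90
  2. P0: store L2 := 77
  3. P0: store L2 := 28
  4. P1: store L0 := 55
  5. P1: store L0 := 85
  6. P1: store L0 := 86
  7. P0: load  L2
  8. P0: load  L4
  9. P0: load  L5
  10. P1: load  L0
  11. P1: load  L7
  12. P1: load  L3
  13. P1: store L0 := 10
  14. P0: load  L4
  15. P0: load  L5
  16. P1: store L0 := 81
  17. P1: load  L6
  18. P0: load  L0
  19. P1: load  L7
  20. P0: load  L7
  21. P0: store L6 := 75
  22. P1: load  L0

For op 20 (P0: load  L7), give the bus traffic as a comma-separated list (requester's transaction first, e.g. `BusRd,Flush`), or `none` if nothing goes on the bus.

[1] P0: store L7 := 90 | P0:M(90), P1:I | bus: BusRdX
[2] P0: store L2 := 77 | P0:M(77), P1:I | bus: BusRdX
[3] P0: store L2 := 28 | P0:M(28), P1:I | bus: none
[4] P1: store L0 := 55 | P0:I, P1:M(55) | bus: BusRdX
[5] P1: store L0 := 85 | P0:I, P1:M(85) | bus: none
[6] P1: store L0 := 86 | P0:I, P1:M(86) | bus: none
[7] P0: load  L2 | P0:M(28), P1:I | bus: none
[8] P0: load  L4 | P0:E(60), P1:I | bus: BusRd
[9] P0: load  L5 | P0:E(30), P1:I | bus: BusRd
[10] P1: load  L0 | P0:I, P1:M(86) | bus: none
[11] P1: load  L7 | P0:O(90), P1:S(90) | bus: BusRd
[12] P1: load  L3 | P0:I, P1:E(60) | bus: BusRd
[13] P1: store L0 := 10 | P0:I, P1:M(10) | bus: none
[14] P0: load  L4 | P0:E(60), P1:I | bus: none
[15] P0: load  L5 | P0:E(30), P1:I | bus: none
[16] P1: store L0 := 81 | P0:I, P1:M(81) | bus: none
[17] P1: load  L6 | P0:I, P1:E(60) | bus: BusRd
[18] P0: load  L0 | P0:S(81), P1:O(81) | bus: BusRd
[19] P1: load  L7 | P0:O(90), P1:S(90) | bus: none
[20] P0: load  L7 | P0:O(90), P1:S(90) | bus: none
[21] P0: store L6 := 75 | P0:M(75), P1:I | bus: BusRdX
[22] P1: load  L0 | P0:S(81), P1:O(81) | bus: none

bus = none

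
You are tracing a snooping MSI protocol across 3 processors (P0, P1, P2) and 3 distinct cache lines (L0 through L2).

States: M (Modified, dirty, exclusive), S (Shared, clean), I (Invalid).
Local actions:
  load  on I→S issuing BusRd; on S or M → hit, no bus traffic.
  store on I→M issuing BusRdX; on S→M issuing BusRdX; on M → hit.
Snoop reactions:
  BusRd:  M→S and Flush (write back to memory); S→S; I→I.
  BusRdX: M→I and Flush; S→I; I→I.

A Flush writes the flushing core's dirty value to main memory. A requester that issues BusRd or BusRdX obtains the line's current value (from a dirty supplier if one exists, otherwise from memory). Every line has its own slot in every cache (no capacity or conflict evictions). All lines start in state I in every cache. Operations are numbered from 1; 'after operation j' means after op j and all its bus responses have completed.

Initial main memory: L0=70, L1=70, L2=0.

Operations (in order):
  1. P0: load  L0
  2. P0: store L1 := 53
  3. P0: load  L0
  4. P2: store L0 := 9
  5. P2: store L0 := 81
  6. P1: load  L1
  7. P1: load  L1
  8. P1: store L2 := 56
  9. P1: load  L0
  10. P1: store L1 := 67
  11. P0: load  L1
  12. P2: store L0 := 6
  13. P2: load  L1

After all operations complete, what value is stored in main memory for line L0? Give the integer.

step 1: P0: load  L0  ⟶  SII  (L0)  txn=BusRd  M[L0]=70
step 2: P0: store L1 := 53  ⟶  MII  (L1)  txn=BusRdX  M[L1]=70
step 3: P0: load  L0  ⟶  SII  (L0)  txn=∅  M[L0]=70
step 4: P2: store L0 := 9  ⟶  IIM  (L0)  txn=BusRdX  M[L0]=70
step 5: P2: store L0 := 81  ⟶  IIM  (L0)  txn=∅  M[L0]=70
step 6: P1: load  L1  ⟶  SSI  (L1)  txn=BusRd+Flush  M[L1]=53
step 7: P1: load  L1  ⟶  SSI  (L1)  txn=∅  M[L1]=53
step 8: P1: store L2 := 56  ⟶  IMI  (L2)  txn=BusRdX  M[L2]=0
step 9: P1: load  L0  ⟶  ISS  (L0)  txn=BusRd+Flush  M[L0]=81
step 10: P1: store L1 := 67  ⟶  IMI  (L1)  txn=BusRdX  M[L1]=53
step 11: P0: load  L1  ⟶  SSI  (L1)  txn=BusRd+Flush  M[L1]=67
step 12: P2: store L0 := 6  ⟶  IIM  (L0)  txn=BusRdX  M[L0]=81
step 13: P2: load  L1  ⟶  SSS  (L1)  txn=BusRd  M[L1]=67

memory[L0] = 81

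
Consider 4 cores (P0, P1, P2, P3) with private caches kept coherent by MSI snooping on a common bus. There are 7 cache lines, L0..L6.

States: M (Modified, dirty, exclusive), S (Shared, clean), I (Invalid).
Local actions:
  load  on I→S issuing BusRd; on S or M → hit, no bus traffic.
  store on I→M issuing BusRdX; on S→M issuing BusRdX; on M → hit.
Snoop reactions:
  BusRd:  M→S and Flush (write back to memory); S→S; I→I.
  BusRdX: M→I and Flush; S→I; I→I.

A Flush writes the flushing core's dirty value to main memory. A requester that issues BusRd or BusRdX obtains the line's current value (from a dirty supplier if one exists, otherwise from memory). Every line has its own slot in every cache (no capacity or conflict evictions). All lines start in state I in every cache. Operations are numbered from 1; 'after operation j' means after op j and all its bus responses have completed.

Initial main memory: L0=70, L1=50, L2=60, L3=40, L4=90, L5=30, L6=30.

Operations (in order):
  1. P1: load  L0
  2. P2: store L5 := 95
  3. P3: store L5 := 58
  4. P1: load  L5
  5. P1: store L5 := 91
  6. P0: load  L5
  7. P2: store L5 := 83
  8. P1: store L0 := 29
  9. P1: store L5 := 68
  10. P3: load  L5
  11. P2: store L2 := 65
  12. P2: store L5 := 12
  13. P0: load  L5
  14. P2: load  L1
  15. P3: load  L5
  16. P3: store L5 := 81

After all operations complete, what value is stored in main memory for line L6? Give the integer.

memory[L6] = 30

1. P1: load  L0  bus=[BusRd]  L0: P0=I P1=S P2=I P3=I  mem[L0]=70
2. P2: store L5 := 95  bus=[BusRdX]  L5: P0=I P1=I P2=M P3=I  mem[L5]=30
3. P3: store L5 := 58  bus=[BusRdX,Flush]  L5: P0=I P1=I P2=I P3=M  mem[L5]=95
4. P1: load  L5  bus=[BusRd,Flush]  L5: P0=I P1=S P2=I P3=S  mem[L5]=58
5. P1: store L5 := 91  bus=[BusRdX]  L5: P0=I P1=M P2=I P3=I  mem[L5]=58
6. P0: load  L5  bus=[BusRd,Flush]  L5: P0=S P1=S P2=I P3=I  mem[L5]=91
7. P2: store L5 := 83  bus=[BusRdX]  L5: P0=I P1=I P2=M P3=I  mem[L5]=91
8. P1: store L0 := 29  bus=[BusRdX]  L0: P0=I P1=M P2=I P3=I  mem[L0]=70
9. P1: store L5 := 68  bus=[BusRdX,Flush]  L5: P0=I P1=M P2=I P3=I  mem[L5]=83
10. P3: load  L5  bus=[BusRd,Flush]  L5: P0=I P1=S P2=I P3=S  mem[L5]=68
11. P2: store L2 := 65  bus=[BusRdX]  L2: P0=I P1=I P2=M P3=I  mem[L2]=60
12. P2: store L5 := 12  bus=[BusRdX]  L5: P0=I P1=I P2=M P3=I  mem[L5]=68
13. P0: load  L5  bus=[BusRd,Flush]  L5: P0=S P1=I P2=S P3=I  mem[L5]=12
14. P2: load  L1  bus=[BusRd]  L1: P0=I P1=I P2=S P3=I  mem[L1]=50
15. P3: load  L5  bus=[BusRd]  L5: P0=S P1=I P2=S P3=S  mem[L5]=12
16. P3: store L5 := 81  bus=[BusRdX]  L5: P0=I P1=I P2=I P3=M  mem[L5]=12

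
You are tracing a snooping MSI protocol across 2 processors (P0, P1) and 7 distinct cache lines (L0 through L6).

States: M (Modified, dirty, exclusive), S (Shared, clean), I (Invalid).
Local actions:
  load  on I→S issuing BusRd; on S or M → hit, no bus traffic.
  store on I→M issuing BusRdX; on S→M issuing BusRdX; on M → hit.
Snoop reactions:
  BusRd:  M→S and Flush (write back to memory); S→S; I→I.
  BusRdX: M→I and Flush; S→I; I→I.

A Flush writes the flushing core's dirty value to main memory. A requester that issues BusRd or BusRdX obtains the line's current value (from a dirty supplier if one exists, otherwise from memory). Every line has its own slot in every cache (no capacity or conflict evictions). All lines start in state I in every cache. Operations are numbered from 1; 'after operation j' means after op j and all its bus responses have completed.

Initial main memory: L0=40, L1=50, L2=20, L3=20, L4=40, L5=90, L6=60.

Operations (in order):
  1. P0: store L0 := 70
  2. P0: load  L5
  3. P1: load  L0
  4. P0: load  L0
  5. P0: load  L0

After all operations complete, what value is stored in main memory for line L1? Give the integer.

  op1 P0: store L0 := 70 → M/I on L0; bus BusRdX; mem=40
  op2 P0: load  L5 → S/I on L5; bus BusRd; mem=90
  op3 P1: load  L0 → S/S on L0; bus BusRd Flush; mem=70
  op4 P0: load  L0 → S/S on L0; bus (none); mem=70
  op5 P0: load  L0 → S/S on L0; bus (none); mem=70

memory[L1] = 50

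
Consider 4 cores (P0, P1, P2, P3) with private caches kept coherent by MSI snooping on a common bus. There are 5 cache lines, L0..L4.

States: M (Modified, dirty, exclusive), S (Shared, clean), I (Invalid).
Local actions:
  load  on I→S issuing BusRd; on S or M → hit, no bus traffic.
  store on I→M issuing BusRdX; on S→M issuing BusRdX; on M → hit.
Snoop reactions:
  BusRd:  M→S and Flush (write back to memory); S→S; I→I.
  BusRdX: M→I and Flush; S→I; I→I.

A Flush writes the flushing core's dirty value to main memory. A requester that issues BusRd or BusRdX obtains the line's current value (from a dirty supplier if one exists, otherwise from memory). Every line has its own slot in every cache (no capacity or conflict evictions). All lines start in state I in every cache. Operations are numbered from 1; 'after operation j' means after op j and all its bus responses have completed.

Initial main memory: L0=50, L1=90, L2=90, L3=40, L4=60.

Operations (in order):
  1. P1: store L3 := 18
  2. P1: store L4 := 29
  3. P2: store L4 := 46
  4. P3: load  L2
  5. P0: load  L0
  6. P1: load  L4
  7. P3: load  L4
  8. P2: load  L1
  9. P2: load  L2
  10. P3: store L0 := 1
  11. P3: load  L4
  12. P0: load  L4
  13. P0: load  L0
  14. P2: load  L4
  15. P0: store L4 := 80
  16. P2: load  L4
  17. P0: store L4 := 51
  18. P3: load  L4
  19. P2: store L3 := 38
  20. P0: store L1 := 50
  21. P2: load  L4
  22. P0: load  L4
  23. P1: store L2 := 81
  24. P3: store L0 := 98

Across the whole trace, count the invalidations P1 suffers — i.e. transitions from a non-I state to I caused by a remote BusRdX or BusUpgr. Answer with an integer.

  op1 P1: store L3 := 18 → I/M/I/I on L3; bus BusRdX; mem=40
  op2 P1: store L4 := 29 → I/M/I/I on L4; bus BusRdX; mem=60
  op3 P2: store L4 := 46 → I/I/M/I on L4; bus BusRdX Flush; mem=29
  op4 P3: load  L2 → I/I/I/S on L2; bus BusRd; mem=90
  op5 P0: load  L0 → S/I/I/I on L0; bus BusRd; mem=50
  op6 P1: load  L4 → I/S/S/I on L4; bus BusRd Flush; mem=46
  op7 P3: load  L4 → I/S/S/S on L4; bus BusRd; mem=46
  op8 P2: load  L1 → I/I/S/I on L1; bus BusRd; mem=90
  op9 P2: load  L2 → I/I/S/S on L2; bus BusRd; mem=90
  op10 P3: store L0 := 1 → I/I/I/M on L0; bus BusRdX; mem=50
  op11 P3: load  L4 → I/S/S/S on L4; bus (none); mem=46
  op12 P0: load  L4 → S/S/S/S on L4; bus BusRd; mem=46
  op13 P0: load  L0 → S/I/I/S on L0; bus BusRd Flush; mem=1
  op14 P2: load  L4 → S/S/S/S on L4; bus (none); mem=46
  op15 P0: store L4 := 80 → M/I/I/I on L4; bus BusRdX; mem=46
  op16 P2: load  L4 → S/I/S/I on L4; bus BusRd Flush; mem=80
  op17 P0: store L4 := 51 → M/I/I/I on L4; bus BusRdX; mem=80
  op18 P3: load  L4 → S/I/I/S on L4; bus BusRd Flush; mem=51
  op19 P2: store L3 := 38 → I/I/M/I on L3; bus BusRdX Flush; mem=18
  op20 P0: store L1 := 50 → M/I/I/I on L1; bus BusRdX; mem=90
  op21 P2: load  L4 → S/I/S/S on L4; bus BusRd; mem=51
  op22 P0: load  L4 → S/I/S/S on L4; bus (none); mem=51
  op23 P1: store L2 := 81 → I/M/I/I on L2; bus BusRdX; mem=90
  op24 P3: store L0 := 98 → I/I/I/M on L0; bus BusRdX; mem=1

invalidations = 3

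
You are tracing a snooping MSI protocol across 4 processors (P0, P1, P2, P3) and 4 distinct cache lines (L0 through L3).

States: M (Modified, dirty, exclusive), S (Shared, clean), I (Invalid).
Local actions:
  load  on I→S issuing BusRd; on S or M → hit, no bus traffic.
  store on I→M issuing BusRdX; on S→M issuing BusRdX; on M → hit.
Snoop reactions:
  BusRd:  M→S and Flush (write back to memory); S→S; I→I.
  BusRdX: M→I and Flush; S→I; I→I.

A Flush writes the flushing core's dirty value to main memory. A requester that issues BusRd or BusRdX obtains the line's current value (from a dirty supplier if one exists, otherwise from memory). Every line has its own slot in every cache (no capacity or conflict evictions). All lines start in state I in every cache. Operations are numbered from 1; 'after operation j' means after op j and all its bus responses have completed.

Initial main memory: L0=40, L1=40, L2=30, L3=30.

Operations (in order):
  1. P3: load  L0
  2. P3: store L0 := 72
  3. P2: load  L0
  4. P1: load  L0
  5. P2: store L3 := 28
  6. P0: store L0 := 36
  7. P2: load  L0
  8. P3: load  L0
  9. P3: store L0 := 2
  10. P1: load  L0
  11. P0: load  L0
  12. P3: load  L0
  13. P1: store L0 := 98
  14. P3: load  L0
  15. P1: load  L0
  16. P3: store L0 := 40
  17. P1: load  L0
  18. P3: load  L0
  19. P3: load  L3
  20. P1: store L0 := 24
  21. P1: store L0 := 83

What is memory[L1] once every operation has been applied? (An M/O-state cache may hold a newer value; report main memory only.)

1. P3: load  L0  bus=[BusRd]  L0: P0=I P1=I P2=I P3=S  mem[L0]=40
2. P3: store L0 := 72  bus=[BusRdX]  L0: P0=I P1=I P2=I P3=M  mem[L0]=40
3. P2: load  L0  bus=[BusRd,Flush]  L0: P0=I P1=I P2=S P3=S  mem[L0]=72
4. P1: load  L0  bus=[BusRd]  L0: P0=I P1=S P2=S P3=S  mem[L0]=72
5. P2: store L3 := 28  bus=[BusRdX]  L3: P0=I P1=I P2=M P3=I  mem[L3]=30
6. P0: store L0 := 36  bus=[BusRdX]  L0: P0=M P1=I P2=I P3=I  mem[L0]=72
7. P2: load  L0  bus=[BusRd,Flush]  L0: P0=S P1=I P2=S P3=I  mem[L0]=36
8. P3: load  L0  bus=[BusRd]  L0: P0=S P1=I P2=S P3=S  mem[L0]=36
9. P3: store L0 := 2  bus=[BusRdX]  L0: P0=I P1=I P2=I P3=M  mem[L0]=36
10. P1: load  L0  bus=[BusRd,Flush]  L0: P0=I P1=S P2=I P3=S  mem[L0]=2
11. P0: load  L0  bus=[BusRd]  L0: P0=S P1=S P2=I P3=S  mem[L0]=2
12. P3: load  L0  bus=[-]  L0: P0=S P1=S P2=I P3=S  mem[L0]=2
13. P1: store L0 := 98  bus=[BusRdX]  L0: P0=I P1=M P2=I P3=I  mem[L0]=2
14. P3: load  L0  bus=[BusRd,Flush]  L0: P0=I P1=S P2=I P3=S  mem[L0]=98
15. P1: load  L0  bus=[-]  L0: P0=I P1=S P2=I P3=S  mem[L0]=98
16. P3: store L0 := 40  bus=[BusRdX]  L0: P0=I P1=I P2=I P3=M  mem[L0]=98
17. P1: load  L0  bus=[BusRd,Flush]  L0: P0=I P1=S P2=I P3=S  mem[L0]=40
18. P3: load  L0  bus=[-]  L0: P0=I P1=S P2=I P3=S  mem[L0]=40
19. P3: load  L3  bus=[BusRd,Flush]  L3: P0=I P1=I P2=S P3=S  mem[L3]=28
20. P1: store L0 := 24  bus=[BusRdX]  L0: P0=I P1=M P2=I P3=I  mem[L0]=40
21. P1: store L0 := 83  bus=[-]  L0: P0=I P1=M P2=I P3=I  mem[L0]=40

memory[L1] = 40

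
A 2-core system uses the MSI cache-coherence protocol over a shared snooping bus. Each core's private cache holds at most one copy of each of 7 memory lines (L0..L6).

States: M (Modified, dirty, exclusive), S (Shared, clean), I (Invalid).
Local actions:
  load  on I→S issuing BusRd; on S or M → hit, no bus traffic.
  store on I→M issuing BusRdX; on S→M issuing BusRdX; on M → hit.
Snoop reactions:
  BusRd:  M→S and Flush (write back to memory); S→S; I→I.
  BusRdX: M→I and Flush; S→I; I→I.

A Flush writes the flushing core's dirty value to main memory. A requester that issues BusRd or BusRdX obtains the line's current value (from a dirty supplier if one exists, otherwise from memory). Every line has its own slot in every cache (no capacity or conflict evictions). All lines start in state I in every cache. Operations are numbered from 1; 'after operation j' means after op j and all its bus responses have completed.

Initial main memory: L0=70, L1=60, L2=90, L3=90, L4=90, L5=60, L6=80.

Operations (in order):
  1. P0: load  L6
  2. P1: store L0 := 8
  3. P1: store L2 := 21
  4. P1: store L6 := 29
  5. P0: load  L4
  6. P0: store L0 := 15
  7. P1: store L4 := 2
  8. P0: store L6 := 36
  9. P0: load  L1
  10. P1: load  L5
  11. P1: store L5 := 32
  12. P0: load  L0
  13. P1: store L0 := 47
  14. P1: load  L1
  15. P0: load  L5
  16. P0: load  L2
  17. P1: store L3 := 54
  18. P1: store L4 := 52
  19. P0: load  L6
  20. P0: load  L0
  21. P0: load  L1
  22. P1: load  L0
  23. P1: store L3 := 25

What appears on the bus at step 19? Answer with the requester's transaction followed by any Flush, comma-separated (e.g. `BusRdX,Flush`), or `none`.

[1] P0: load  L6 | P0:S(80), P1:I | bus: BusRd
[2] P1: store L0 := 8 | P0:I, P1:M(8) | bus: BusRdX
[3] P1: store L2 := 21 | P0:I, P1:M(21) | bus: BusRdX
[4] P1: store L6 := 29 | P0:I, P1:M(29) | bus: BusRdX
[5] P0: load  L4 | P0:S(90), P1:I | bus: BusRd
[6] P0: store L0 := 15 | P0:M(15), P1:I | bus: BusRdX,Flush
[7] P1: store L4 := 2 | P0:I, P1:M(2) | bus: BusRdX
[8] P0: store L6 := 36 | P0:M(36), P1:I | bus: BusRdX,Flush
[9] P0: load  L1 | P0:S(60), P1:I | bus: BusRd
[10] P1: load  L5 | P0:I, P1:S(60) | bus: BusRd
[11] P1: store L5 := 32 | P0:I, P1:M(32) | bus: BusRdX
[12] P0: load  L0 | P0:M(15), P1:I | bus: none
[13] P1: store L0 := 47 | P0:I, P1:M(47) | bus: BusRdX,Flush
[14] P1: load  L1 | P0:S(60), P1:S(60) | bus: BusRd
[15] P0: load  L5 | P0:S(32), P1:S(32) | bus: BusRd,Flush
[16] P0: load  L2 | P0:S(21), P1:S(21) | bus: BusRd,Flush
[17] P1: store L3 := 54 | P0:I, P1:M(54) | bus: BusRdX
[18] P1: store L4 := 52 | P0:I, P1:M(52) | bus: none
[19] P0: load  L6 | P0:M(36), P1:I | bus: none
[20] P0: load  L0 | P0:S(47), P1:S(47) | bus: BusRd,Flush
[21] P0: load  L1 | P0:S(60), P1:S(60) | bus: none
[22] P1: load  L0 | P0:S(47), P1:S(47) | bus: none
[23] P1: store L3 := 25 | P0:I, P1:M(25) | bus: none

bus = none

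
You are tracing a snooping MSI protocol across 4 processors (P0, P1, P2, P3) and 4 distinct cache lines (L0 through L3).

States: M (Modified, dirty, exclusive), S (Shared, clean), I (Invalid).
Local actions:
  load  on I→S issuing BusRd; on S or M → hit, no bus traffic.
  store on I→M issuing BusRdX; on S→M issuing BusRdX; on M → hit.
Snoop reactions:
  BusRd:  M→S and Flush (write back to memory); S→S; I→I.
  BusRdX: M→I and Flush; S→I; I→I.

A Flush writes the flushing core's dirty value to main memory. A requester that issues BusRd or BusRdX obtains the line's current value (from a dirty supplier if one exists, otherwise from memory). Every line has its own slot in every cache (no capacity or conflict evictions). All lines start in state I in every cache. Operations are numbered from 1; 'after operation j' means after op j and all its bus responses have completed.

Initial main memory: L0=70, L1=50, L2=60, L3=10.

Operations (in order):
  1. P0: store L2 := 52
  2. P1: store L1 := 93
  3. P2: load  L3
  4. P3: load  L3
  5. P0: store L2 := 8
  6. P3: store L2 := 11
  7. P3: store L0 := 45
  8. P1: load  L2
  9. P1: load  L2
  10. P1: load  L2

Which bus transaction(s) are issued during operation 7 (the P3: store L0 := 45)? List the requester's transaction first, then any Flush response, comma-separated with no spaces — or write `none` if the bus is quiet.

bus = BusRdX

  op1 P0: store L2 := 52 → M/I/I/I on L2; bus BusRdX; mem=60
  op2 P1: store L1 := 93 → I/M/I/I on L1; bus BusRdX; mem=50
  op3 P2: load  L3 → I/I/S/I on L3; bus BusRd; mem=10
  op4 P3: load  L3 → I/I/S/S on L3; bus BusRd; mem=10
  op5 P0: store L2 := 8 → M/I/I/I on L2; bus (none); mem=60
  op6 P3: store L2 := 11 → I/I/I/M on L2; bus BusRdX Flush; mem=8
  op7 P3: store L0 := 45 → I/I/I/M on L0; bus BusRdX; mem=70
  op8 P1: load  L2 → I/S/I/S on L2; bus BusRd Flush; mem=11
  op9 P1: load  L2 → I/S/I/S on L2; bus (none); mem=11
  op10 P1: load  L2 → I/S/I/S on L2; bus (none); mem=11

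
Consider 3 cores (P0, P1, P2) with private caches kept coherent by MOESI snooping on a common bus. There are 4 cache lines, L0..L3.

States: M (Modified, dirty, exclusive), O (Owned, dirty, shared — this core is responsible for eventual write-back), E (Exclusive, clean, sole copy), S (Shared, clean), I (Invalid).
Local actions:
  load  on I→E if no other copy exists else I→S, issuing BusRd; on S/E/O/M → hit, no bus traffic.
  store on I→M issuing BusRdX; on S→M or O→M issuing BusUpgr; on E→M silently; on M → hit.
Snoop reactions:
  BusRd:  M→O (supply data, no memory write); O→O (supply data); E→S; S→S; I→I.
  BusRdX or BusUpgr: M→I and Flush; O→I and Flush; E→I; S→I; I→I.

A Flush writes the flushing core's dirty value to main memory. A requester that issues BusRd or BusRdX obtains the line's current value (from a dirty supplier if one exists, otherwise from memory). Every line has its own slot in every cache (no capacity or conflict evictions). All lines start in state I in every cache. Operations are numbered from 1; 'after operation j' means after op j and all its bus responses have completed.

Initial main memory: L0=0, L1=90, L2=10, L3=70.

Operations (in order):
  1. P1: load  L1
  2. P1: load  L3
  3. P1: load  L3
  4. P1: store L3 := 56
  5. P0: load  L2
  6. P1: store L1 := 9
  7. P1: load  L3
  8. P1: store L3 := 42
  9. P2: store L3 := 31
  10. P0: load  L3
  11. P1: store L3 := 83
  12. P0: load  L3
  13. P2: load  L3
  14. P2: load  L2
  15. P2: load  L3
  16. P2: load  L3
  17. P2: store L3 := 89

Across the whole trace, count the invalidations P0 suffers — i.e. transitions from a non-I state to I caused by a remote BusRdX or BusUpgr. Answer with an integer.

invalidations = 2

  op1 P1: load  L1 → I/E/I on L1; bus BusRd; mem=90
  op2 P1: load  L3 → I/E/I on L3; bus BusRd; mem=70
  op3 P1: load  L3 → I/E/I on L3; bus (none); mem=70
  op4 P1: store L3 := 56 → I/M/I on L3; bus (none); mem=70
  op5 P0: load  L2 → E/I/I on L2; bus BusRd; mem=10
  op6 P1: store L1 := 9 → I/M/I on L1; bus (none); mem=90
  op7 P1: load  L3 → I/M/I on L3; bus (none); mem=70
  op8 P1: store L3 := 42 → I/M/I on L3; bus (none); mem=70
  op9 P2: store L3 := 31 → I/I/M on L3; bus BusRdX Flush; mem=42
  op10 P0: load  L3 → S/I/O on L3; bus BusRd; mem=42
  op11 P1: store L3 := 83 → I/M/I on L3; bus BusRdX Flush; mem=31
  op12 P0: load  L3 → S/O/I on L3; bus BusRd; mem=31
  op13 P2: load  L3 → S/O/S on L3; bus BusRd; mem=31
  op14 P2: load  L2 → S/I/S on L2; bus BusRd; mem=10
  op15 P2: load  L3 → S/O/S on L3; bus (none); mem=31
  op16 P2: load  L3 → S/O/S on L3; bus (none); mem=31
  op17 P2: store L3 := 89 → I/I/M on L3; bus BusUpgr Flush; mem=83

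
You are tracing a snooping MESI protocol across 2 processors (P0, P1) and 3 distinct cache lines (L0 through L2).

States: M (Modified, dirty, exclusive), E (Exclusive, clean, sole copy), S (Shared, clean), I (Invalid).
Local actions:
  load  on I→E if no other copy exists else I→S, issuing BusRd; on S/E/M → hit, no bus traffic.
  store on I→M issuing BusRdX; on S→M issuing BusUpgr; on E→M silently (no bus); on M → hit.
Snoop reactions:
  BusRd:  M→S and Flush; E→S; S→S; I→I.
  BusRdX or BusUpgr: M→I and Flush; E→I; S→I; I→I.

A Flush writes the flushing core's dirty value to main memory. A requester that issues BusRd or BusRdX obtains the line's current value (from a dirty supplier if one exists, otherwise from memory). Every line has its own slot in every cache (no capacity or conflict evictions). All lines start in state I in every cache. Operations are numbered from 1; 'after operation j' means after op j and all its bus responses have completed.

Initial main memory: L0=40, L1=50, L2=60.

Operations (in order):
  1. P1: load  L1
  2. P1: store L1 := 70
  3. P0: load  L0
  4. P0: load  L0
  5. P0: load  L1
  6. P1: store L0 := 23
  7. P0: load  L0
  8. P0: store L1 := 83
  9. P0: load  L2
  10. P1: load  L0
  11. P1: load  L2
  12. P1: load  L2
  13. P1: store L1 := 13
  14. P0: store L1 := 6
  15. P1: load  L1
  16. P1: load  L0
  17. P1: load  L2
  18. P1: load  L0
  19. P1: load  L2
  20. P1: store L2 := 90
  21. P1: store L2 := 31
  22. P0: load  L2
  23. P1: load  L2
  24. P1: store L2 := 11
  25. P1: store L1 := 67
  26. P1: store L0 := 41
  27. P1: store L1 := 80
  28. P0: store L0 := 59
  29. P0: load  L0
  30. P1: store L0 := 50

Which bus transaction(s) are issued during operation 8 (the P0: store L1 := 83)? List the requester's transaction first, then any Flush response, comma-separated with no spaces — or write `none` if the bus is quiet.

[1] P1: load  L1 | P0:I, P1:E(50) | bus: BusRd
[2] P1: store L1 := 70 | P0:I, P1:M(70) | bus: none
[3] P0: load  L0 | P0:E(40), P1:I | bus: BusRd
[4] P0: load  L0 | P0:E(40), P1:I | bus: none
[5] P0: load  L1 | P0:S(70), P1:S(70) | bus: BusRd,Flush
[6] P1: store L0 := 23 | P0:I, P1:M(23) | bus: BusRdX
[7] P0: load  L0 | P0:S(23), P1:S(23) | bus: BusRd,Flush
[8] P0: store L1 := 83 | P0:M(83), P1:I | bus: BusUpgr
[9] P0: load  L2 | P0:E(60), P1:I | bus: BusRd
[10] P1: load  L0 | P0:S(23), P1:S(23) | bus: none
[11] P1: load  L2 | P0:S(60), P1:S(60) | bus: BusRd
[12] P1: load  L2 | P0:S(60), P1:S(60) | bus: none
[13] P1: store L1 := 13 | P0:I, P1:M(13) | bus: BusRdX,Flush
[14] P0: store L1 := 6 | P0:M(6), P1:I | bus: BusRdX,Flush
[15] P1: load  L1 | P0:S(6), P1:S(6) | bus: BusRd,Flush
[16] P1: load  L0 | P0:S(23), P1:S(23) | bus: none
[17] P1: load  L2 | P0:S(60), P1:S(60) | bus: none
[18] P1: load  L0 | P0:S(23), P1:S(23) | bus: none
[19] P1: load  L2 | P0:S(60), P1:S(60) | bus: none
[20] P1: store L2 := 90 | P0:I, P1:M(90) | bus: BusUpgr
[21] P1: store L2 := 31 | P0:I, P1:M(31) | bus: none
[22] P0: load  L2 | P0:S(31), P1:S(31) | bus: BusRd,Flush
[23] P1: load  L2 | P0:S(31), P1:S(31) | bus: none
[24] P1: store L2 := 11 | P0:I, P1:M(11) | bus: BusUpgr
[25] P1: store L1 := 67 | P0:I, P1:M(67) | bus: BusUpgr
[26] P1: store L0 := 41 | P0:I, P1:M(41) | bus: BusUpgr
[27] P1: store L1 := 80 | P0:I, P1:M(80) | bus: none
[28] P0: store L0 := 59 | P0:M(59), P1:I | bus: BusRdX,Flush
[29] P0: load  L0 | P0:M(59), P1:I | bus: none
[30] P1: store L0 := 50 | P0:I, P1:M(50) | bus: BusRdX,Flush

bus = BusUpgr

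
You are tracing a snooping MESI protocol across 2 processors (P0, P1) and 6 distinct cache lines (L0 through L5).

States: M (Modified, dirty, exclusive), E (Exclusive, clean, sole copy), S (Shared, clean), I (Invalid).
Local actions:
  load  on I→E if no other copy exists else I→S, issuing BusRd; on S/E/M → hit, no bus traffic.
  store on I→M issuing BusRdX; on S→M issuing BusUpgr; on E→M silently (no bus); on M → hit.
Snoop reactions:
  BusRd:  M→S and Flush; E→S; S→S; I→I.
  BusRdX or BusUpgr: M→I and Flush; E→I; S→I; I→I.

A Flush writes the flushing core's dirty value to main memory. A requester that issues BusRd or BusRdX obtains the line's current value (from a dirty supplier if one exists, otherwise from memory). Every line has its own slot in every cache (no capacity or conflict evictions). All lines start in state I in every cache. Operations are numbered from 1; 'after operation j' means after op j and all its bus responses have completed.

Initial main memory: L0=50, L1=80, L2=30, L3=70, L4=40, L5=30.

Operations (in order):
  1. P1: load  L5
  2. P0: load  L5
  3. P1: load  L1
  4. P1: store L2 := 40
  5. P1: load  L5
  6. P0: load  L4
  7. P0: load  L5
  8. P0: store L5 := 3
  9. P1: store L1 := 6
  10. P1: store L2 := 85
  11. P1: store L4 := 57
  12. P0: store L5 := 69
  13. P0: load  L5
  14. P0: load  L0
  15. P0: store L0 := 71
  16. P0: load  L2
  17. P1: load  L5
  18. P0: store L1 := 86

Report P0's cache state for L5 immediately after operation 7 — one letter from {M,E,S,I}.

  op1 P1: load  L5 → I/E on L5; bus BusRd; mem=30
  op2 P0: load  L5 → S/S on L5; bus BusRd; mem=30
  op3 P1: load  L1 → I/E on L1; bus BusRd; mem=80
  op4 P1: store L2 := 40 → I/M on L2; bus BusRdX; mem=30
  op5 P1: load  L5 → S/S on L5; bus (none); mem=30
  op6 P0: load  L4 → E/I on L4; bus BusRd; mem=40
  op7 P0: load  L5 → S/S on L5; bus (none); mem=30
  op8 P0: store L5 := 3 → M/I on L5; bus BusUpgr; mem=30
  op9 P1: store L1 := 6 → I/M on L1; bus (none); mem=80
  op10 P1: store L2 := 85 → I/M on L2; bus (none); mem=30
  op11 P1: store L4 := 57 → I/M on L4; bus BusRdX; mem=40
  op12 P0: store L5 := 69 → M/I on L5; bus (none); mem=30
  op13 P0: load  L5 → M/I on L5; bus (none); mem=30
  op14 P0: load  L0 → E/I on L0; bus BusRd; mem=50
  op15 P0: store L0 := 71 → M/I on L0; bus (none); mem=50
  op16 P0: load  L2 → S/S on L2; bus BusRd Flush; mem=85
  op17 P1: load  L5 → S/S on L5; bus BusRd Flush; mem=69
  op18 P0: store L1 := 86 → M/I on L1; bus BusRdX Flush; mem=6

state = S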